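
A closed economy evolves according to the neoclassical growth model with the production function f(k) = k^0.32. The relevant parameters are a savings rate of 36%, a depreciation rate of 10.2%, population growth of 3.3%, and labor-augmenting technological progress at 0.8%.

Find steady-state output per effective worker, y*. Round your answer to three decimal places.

y* = 1.544

In steady state, investment equals break-even investment: s·k^α = (n + g + δ)·k.
Rearranging, k^(1−α) = s / (n + g + δ).
k^0.68 = 0.36 / (0.033 + 0.008 + 0.102) = 0.36 / 0.143 = 2.5175
k* = 2.5175^(1/0.68) ≈ 3.8874
y* = (k*)^α = 3.8874^0.32 ≈ 1.5442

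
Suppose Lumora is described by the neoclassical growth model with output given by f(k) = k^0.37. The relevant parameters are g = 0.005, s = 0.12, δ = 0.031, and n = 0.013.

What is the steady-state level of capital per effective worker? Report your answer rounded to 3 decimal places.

k* = 4.144

In steady state, investment equals break-even investment: s·k^α = (n + g + δ)·k.
Dividing both sides by k: k^(1−α) = s / (n + g + δ).
k^0.63 = 0.12 / (0.013 + 0.005 + 0.031) = 0.12 / 0.049 = 2.4490
k* = 2.4490^(1/0.63) ≈ 4.1442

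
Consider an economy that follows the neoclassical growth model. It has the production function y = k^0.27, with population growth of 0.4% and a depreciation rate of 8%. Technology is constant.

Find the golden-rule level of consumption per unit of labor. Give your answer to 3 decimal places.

At the golden rule, f'(k) = n + δ, so α·k^(α−1) = n + δ and k_gold = (α/(n + δ))^(1/(1−α)).
k_gold = (0.27/0.084)^(1/0.73) = 3.2143^1.3699 ≈ 4.9506
c_gold = f(k_gold) − (n + δ)·k_gold = 1.5401 − 0.084×4.9506 ≈ 1.1242

c_gold ≈ 1.124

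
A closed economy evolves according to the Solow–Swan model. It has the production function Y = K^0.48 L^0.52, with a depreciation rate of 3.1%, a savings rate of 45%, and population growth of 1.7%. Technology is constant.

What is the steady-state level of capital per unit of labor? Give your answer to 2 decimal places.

At the steady state, Δk = 0, so s·k^α = (n + δ)·k.
Rearranging, k^(1−α) = s / (n + δ).
k^0.52 = 0.45 / (0.017 + 0.031) = 0.45 / 0.048 = 9.3750
k* = 9.3750^(1/0.52) ≈ 73.9904

k* ≈ 73.99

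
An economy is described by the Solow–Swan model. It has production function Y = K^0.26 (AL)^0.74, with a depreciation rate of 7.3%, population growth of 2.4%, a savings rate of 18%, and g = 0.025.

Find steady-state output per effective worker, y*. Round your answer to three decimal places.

Steady state requires s·f(k) = (n + g + δ)·k, i.e. s·k^α = (n + g + δ)·k.
Rearranging, k^(1−α) = s / (n + g + δ).
k^0.74 = 0.18 / (0.024 + 0.025 + 0.073) = 0.18 / 0.122 = 1.4754
k* = 1.4754^(1/0.74) ≈ 1.6914
y* = (k*)^α = 1.6914^0.26 ≈ 1.1464

y* = 1.146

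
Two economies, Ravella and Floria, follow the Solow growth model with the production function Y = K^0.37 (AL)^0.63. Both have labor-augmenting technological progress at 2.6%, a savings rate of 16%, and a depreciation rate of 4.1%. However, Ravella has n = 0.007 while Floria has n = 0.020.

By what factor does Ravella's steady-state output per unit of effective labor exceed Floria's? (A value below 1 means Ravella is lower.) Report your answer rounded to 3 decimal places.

Steady-state y* = [s/(n + g + δ)]^(α/(1−α)), so the ratio is [ (s_R/(n + g + δ)_R) / (s_F/(n + g + δ)_F) ]^0.5873.
s_R/(n + g + δ)_R = 0.16/0.074 = 2.1622; s_F/(n + g + δ)_F = 0.16/0.087 = 1.8391.
Ratio = (2.1622/1.8391)^0.5873 = 1.1757^0.5873 ≈ 1.0997

ratio ≈ 1.100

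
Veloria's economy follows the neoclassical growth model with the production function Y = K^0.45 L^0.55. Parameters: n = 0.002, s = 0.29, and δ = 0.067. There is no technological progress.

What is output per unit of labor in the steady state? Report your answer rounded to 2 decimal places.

y* = 3.24

Steady state requires s·f(k) = (n + δ)·k, i.e. s·k^α = (n + δ)·k.
Dividing both sides by k: k^(1−α) = s / (n + δ).
k^0.55 = 0.29 / (0.002 + 0.067) = 0.29 / 0.069 = 4.2029
k* = 4.2029^(1/0.55) ≈ 13.6058
y* = (k*)^α = 13.6058^0.45 ≈ 3.2372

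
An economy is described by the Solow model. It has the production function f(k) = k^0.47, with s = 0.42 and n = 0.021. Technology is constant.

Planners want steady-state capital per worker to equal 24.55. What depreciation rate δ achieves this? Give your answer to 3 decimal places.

At the steady state, Δk = 0, so s·k^α = (n + δ)·k.
So s / (n + δ) = (k*)^(1−α) = 24.55^0.53 = 5.4542.
Therefore n + δ = s / 5.4542 = 0.42 / 5.4542 = 0.0770, so δ = 0.0770 − 0.021 = 0.0560.

δ ≈ 0.056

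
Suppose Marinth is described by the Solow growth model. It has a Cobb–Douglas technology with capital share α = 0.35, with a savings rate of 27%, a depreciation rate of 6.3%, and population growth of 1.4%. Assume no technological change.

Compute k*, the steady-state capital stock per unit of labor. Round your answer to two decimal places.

In steady state, investment equals break-even investment: s·k^α = (n + δ)·k.
Dividing both sides by k: k^(1−α) = s / (n + δ).
k^0.65 = 0.27 / (0.014 + 0.063) = 0.27 / 0.077 = 3.5065
k* = 3.5065^(1/0.65) ≈ 6.8908

k* ≈ 6.89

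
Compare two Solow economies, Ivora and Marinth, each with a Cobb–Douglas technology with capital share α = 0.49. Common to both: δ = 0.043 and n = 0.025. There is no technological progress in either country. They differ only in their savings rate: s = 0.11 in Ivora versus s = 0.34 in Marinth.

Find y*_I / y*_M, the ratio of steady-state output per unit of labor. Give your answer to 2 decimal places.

y*_I / y*_M ≈ 0.34

Steady-state y* = [s/(n + δ)]^(α/(1−α)), so the ratio is [ (s_I/(n + δ)_I) / (s_M/(n + δ)_M) ]^0.9608.
s_I/(n + δ)_I = 0.11/0.068 = 1.6176; s_M/(n + δ)_M = 0.34/0.068 = 5.0000.
Ratio = (1.6176/5.0000)^0.9608 = 0.3235^0.9608 ≈ 0.3381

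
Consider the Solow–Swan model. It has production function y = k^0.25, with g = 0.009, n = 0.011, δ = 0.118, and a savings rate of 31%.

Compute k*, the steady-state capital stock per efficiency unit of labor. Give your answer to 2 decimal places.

k* = 2.94

At the steady state, Δk = 0, so s·k^α = (n + g + δ)·k.
Rearranging, k^(1−α) = s / (n + g + δ).
k^0.75 = 0.31 / (0.011 + 0.009 + 0.118) = 0.31 / 0.138 = 2.2464
k* = 2.2464^(1/0.75) ≈ 2.9420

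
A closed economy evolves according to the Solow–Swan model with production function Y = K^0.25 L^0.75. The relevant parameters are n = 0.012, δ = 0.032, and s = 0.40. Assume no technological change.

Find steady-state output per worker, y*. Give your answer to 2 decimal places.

Steady state requires s·f(k) = (n + δ)·k, i.e. s·k^α = (n + δ)·k.
Rearranging, k^(1−α) = s / (n + δ).
k^0.75 = 0.40 / (0.012 + 0.032) = 0.40 / 0.044 = 9.0909
k* = 9.0909^(1/0.75) ≈ 18.9733
y* = (k*)^α = 18.9733^0.25 ≈ 2.0871

y* ≈ 2.09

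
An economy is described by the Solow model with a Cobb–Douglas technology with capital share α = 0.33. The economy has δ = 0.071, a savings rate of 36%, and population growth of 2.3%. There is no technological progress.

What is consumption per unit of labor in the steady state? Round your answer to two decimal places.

Steady state requires s·f(k) = (n + δ)·k, i.e. s·k^α = (n + δ)·k.
Rearranging, k^(1−α) = s / (n + δ).
k^0.67 = 0.36 / (0.023 + 0.071) = 0.36 / 0.094 = 3.8298
k* = 3.8298^(1/0.67) ≈ 7.4201
y* = (k*)^α = 7.4201^0.33 ≈ 1.9375
c* = (1 − s)·y* = (1 − 0.36) × 1.9375 ≈ 1.2400

c* ≈ 1.24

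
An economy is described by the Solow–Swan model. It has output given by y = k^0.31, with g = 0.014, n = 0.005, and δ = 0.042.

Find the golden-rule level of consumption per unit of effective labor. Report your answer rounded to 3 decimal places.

At the golden rule, f'(k) = n + g + δ, so α·k^(α−1) = n + g + δ and k_gold = (α/(n + g + δ))^(1/(1−α)).
k_gold = (0.31/0.061)^(1/0.69) = 5.0820^1.4493 ≈ 10.5501
c_gold = f(k_gold) − (n + g + δ)·k_gold = 2.0759 − 0.061×10.5501 ≈ 1.4323

c_gold ≈ 1.432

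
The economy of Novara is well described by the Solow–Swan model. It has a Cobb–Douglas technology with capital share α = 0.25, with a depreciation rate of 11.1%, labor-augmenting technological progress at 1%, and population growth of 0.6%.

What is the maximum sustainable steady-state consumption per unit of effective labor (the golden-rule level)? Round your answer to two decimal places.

At the golden rule, f'(k) = n + g + δ, so α·k^(α−1) = n + g + δ and k_gold = (α/(n + g + δ))^(1/(1−α)).
k_gold = (0.25/0.127)^(1/0.75) = 1.9685^1.3333 ≈ 2.4670
c_gold = f(k_gold) − (n + g + δ)·k_gold = 1.2533 − 0.127×2.4670 ≈ 0.9400

c_gold ≈ 0.94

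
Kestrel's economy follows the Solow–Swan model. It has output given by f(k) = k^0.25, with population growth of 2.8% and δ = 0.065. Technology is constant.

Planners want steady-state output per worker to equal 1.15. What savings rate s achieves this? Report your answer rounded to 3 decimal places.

Steady state requires s·f(k) = (n + δ)·k, i.e. s·k^α = (n + δ)·k.
Since y* = [s/(n + δ)]^(α/(1−α)), we have s/(n + δ) = (y*)^((1−α)/α) = 1.15^3 = 1.5209.
Therefore s = 1.5209 × (n + δ) = 1.5209 × 0.093 = 0.1414.

s ≈ 0.141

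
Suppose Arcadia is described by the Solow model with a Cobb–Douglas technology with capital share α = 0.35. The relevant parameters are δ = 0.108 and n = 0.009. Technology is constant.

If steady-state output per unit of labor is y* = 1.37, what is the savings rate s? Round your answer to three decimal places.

In steady state, investment equals break-even investment: s·k^α = (n + δ)·k.
Since y* = [s/(n + δ)]^(α/(1−α)), we have s/(n + δ) = (y*)^((1−α)/α) = 1.37^1.8571 = 1.7943.
Therefore s = 1.7943 × (n + δ) = 1.7943 × 0.117 = 0.2099.

s ≈ 0.210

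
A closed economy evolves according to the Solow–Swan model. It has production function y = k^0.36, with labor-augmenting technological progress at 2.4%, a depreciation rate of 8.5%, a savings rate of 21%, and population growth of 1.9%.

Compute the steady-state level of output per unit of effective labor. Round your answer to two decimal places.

y* ≈ 1.32

At the steady state, Δk = 0, so s·k^α = (n + g + δ)·k.
Dividing both sides by k: k^(1−α) = s / (n + g + δ).
k^0.64 = 0.21 / (0.019 + 0.024 + 0.085) = 0.21 / 0.128 = 1.6406
k* = 1.6406^(1/0.64) ≈ 2.1674
y* = (k*)^α = 2.1674^0.36 ≈ 1.3211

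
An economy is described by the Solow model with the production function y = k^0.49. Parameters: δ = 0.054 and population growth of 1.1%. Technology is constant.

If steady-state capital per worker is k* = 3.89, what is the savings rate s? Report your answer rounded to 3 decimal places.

At the steady state, Δk = 0, so s·k^α = (n + δ)·k.
So s / (n + δ) = (k*)^(1−α) = 3.89^0.51 = 1.9993.
Therefore s = 1.9993 × (n + δ) = 1.9993 × 0.065 = 0.1300.

s ≈ 0.130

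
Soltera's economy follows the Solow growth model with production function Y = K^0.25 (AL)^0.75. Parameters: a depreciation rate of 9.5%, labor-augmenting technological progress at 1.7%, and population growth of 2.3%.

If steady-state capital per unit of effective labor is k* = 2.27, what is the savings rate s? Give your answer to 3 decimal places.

In steady state, investment equals break-even investment: s·k^α = (n + g + δ)·k.
So s / (n + g + δ) = (k*)^(1−α) = 2.27^0.75 = 1.8494.
Therefore s = 1.8494 × (n + g + δ) = 1.8494 × 0.135 = 0.2497.

s ≈ 0.250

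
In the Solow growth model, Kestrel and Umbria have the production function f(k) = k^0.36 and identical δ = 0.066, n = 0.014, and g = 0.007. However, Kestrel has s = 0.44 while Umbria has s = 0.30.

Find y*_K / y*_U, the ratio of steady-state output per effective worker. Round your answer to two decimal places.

Steady-state y* = [s/(n + g + δ)]^(α/(1−α)), so the ratio is [ (s_K/(n + g + δ)_K) / (s_U/(n + g + δ)_U) ]^0.5625.
s_K/(n + g + δ)_K = 0.44/0.087 = 5.0575; s_U/(n + g + δ)_U = 0.30/0.087 = 3.4483.
Ratio = (5.0575/3.4483)^0.5625 = 1.4667^0.5625 ≈ 1.2404

y*_K / y*_U ≈ 1.24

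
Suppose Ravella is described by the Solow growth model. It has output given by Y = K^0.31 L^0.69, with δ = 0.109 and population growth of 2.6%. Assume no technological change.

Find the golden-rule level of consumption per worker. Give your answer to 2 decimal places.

c_gold ≈ 1.00

At the golden rule, f'(k) = n + δ, so α·k^(α−1) = n + δ and k_gold = (α/(n + δ))^(1/(1−α)).
k_gold = (0.31/0.135)^(1/0.69) = 2.2963^1.4493 ≈ 3.3361
c_gold = f(k_gold) − (n + δ)·k_gold = 1.4528 − 0.135×3.3361 ≈ 1.0024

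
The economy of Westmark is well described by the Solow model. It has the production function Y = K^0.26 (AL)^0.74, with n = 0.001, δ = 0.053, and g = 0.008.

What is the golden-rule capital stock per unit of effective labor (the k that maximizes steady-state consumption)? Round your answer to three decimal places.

The golden rule sets f'(k) = n + g + δ, i.e. α·k^(α−1) = n + g + δ.
So k^(1−α) = α / (n + g + δ) = 0.26 / 0.062 = 4.1935.
k_gold = 4.1935^(1/0.74) ≈ 6.9394

k_gold ≈ 6.939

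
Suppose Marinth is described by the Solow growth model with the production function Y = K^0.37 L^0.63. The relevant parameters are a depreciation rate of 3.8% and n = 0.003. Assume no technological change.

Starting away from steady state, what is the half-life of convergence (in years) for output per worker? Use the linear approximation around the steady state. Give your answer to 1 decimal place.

about 26.8 years

Near the steady state the convergence rate is λ = (1 − α)(n + δ).
λ = (1 − 0.37) × 0.041 = 0.63 × 0.041 = 0.02583
Half-life = ln 2 / λ = 0.6931 / 0.02583 ≈ 26.83 years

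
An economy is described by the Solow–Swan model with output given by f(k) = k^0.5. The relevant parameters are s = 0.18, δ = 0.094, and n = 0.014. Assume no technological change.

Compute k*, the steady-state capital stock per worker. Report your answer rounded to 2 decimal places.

At the steady state, Δk = 0, so s·k^α = (n + δ)·k.
Rearranging, k^(1−α) = s / (n + δ).
k^0.5 = 0.18 / (0.014 + 0.094) = 0.18 / 0.108 = 1.6667
k* = 1.6667^(1/0.5) ≈ 2.7779

k* ≈ 2.78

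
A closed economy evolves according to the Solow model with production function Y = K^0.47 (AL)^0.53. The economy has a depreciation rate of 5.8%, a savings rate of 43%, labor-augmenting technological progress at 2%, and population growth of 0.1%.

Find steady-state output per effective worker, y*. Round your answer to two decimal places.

In steady state, investment equals break-even investment: s·k^α = (n + g + δ)·k.
Rearranging, k^(1−α) = s / (n + g + δ).
k^0.53 = 0.43 / (0.001 + 0.020 + 0.058) = 0.43 / 0.079 = 5.4430
k* = 5.4430^(1/0.53) ≈ 24.4554
y* = (k*)^α = 24.4554^0.47 ≈ 4.4930

y* ≈ 4.49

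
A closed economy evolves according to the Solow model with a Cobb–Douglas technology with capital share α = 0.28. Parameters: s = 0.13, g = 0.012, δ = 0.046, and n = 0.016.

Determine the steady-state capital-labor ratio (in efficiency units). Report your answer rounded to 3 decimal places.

k* ≈ 2.187

At the steady state, Δk = 0, so s·k^α = (n + g + δ)·k.
Dividing both sides by k: k^(1−α) = s / (n + g + δ).
k^0.72 = 0.13 / (0.016 + 0.012 + 0.046) = 0.13 / 0.074 = 1.7568
k* = 1.7568^(1/0.72) ≈ 2.1872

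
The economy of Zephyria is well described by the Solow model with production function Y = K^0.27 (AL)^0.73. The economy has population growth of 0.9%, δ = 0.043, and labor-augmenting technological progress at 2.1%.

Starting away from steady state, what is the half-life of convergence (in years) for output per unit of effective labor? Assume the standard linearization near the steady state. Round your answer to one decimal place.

Near the steady state the convergence rate is λ = (1 − α)(n + g + δ).
λ = (1 − 0.27) × 0.073 = 0.73 × 0.073 = 0.05329
Half-life = ln 2 / λ = 0.6931 / 0.05329 ≈ 13.01 years

about 13.0 years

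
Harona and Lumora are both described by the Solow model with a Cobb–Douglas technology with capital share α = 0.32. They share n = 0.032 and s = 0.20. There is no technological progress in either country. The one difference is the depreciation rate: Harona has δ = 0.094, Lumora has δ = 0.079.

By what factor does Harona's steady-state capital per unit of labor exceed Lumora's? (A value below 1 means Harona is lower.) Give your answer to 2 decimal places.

k*_H / k*_L ≈ 0.83

Steady-state k* = [s/(n + δ)]^(1/(1−α)), so the ratio is [ (s_H/(n + δ)_H) / (s_L/(n + δ)_L) ]^1.4706.
s_H/(n + δ)_H = 0.20/0.126 = 1.5873; s_L/(n + δ)_L = 0.20/0.111 = 1.8018.
Ratio = (1.5873/1.8018)^1.4706 = 0.8810^1.4706 ≈ 0.8300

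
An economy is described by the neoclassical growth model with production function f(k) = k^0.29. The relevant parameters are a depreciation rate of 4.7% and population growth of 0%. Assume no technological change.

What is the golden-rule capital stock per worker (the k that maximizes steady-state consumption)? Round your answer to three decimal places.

k_gold ≈ 12.975

The golden rule sets f'(k) = n + δ, i.e. α·k^(α−1) = n + δ.
So k^(1−α) = α / (n + δ) = 0.29 / 0.047 = 6.1702.
k_gold = 6.1702^(1/0.71) ≈ 12.9747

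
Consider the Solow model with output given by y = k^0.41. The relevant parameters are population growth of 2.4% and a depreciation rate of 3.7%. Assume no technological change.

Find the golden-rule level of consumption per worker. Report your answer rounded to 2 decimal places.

c_gold ≈ 2.22

At the golden rule, f'(k) = n + δ, so α·k^(α−1) = n + δ and k_gold = (α/(n + δ))^(1/(1−α)).
k_gold = (0.41/0.061)^(1/0.59) = 6.7213^1.6949 ≈ 25.2610
c_gold = f(k_gold) − (n + δ)·k_gold = 3.7584 − 0.061×25.2610 ≈ 2.2175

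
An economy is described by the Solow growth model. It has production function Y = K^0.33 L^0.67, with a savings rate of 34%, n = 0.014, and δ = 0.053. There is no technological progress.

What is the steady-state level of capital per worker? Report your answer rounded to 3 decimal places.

Steady state requires s·f(k) = (n + δ)·k, i.e. s·k^α = (n + δ)·k.
Rearranging, k^(1−α) = s / (n + δ).
k^0.67 = 0.34 / (0.014 + 0.053) = 0.34 / 0.067 = 5.0746
k* = 5.0746^(1/0.67) ≈ 11.2938

k* ≈ 11.294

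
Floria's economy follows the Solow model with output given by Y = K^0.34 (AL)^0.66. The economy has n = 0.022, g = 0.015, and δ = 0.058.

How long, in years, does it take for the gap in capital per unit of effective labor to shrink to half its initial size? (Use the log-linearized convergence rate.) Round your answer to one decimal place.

about 11.1 years

Near the steady state the convergence rate is λ = (1 − α)(n + g + δ).
λ = (1 − 0.34) × 0.095 = 0.66 × 0.095 = 0.0627
Half-life = ln 2 / λ = 0.6931 / 0.0627 ≈ 11.05 years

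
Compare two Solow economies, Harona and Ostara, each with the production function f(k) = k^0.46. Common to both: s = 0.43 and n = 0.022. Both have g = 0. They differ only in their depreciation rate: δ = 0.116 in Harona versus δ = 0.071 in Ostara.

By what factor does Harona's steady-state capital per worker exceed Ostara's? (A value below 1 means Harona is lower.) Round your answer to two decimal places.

Steady-state k* = [s/(n + δ)]^(1/(1−α)), so the ratio is [ (s_H/(n + δ)_H) / (s_O/(n + δ)_O) ]^1.8519.
s_H/(n + δ)_H = 0.43/0.138 = 3.1159; s_O/(n + δ)_O = 0.43/0.093 = 4.6237.
Ratio = (3.1159/4.6237)^1.8519 = 0.6739^1.8519 ≈ 0.4815

ratio ≈ 0.48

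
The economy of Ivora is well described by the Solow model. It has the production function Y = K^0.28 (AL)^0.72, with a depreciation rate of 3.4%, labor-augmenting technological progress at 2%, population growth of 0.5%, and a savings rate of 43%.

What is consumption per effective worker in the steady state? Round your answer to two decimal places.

Steady state requires s·f(k) = (n + g + δ)·k, i.e. s·k^α = (n + g + δ)·k.
Rearranging, k^(1−α) = s / (n + g + δ).
k^0.72 = 0.43 / (0.005 + 0.020 + 0.034) = 0.43 / 0.059 = 7.2881
k* = 7.2881^(1/0.72) ≈ 15.7789
y* = (k*)^α = 15.7789^0.28 ≈ 2.1650
c* = (1 − s)·y* = (1 − 0.43) × 2.1650 ≈ 1.2341

c* = 1.23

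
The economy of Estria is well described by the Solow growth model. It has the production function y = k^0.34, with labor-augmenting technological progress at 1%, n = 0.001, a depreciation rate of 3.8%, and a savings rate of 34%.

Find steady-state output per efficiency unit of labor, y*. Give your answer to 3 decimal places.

At the steady state, Δk = 0, so s·k^α = (n + g + δ)·k.
Dividing both sides by k: k^(1−α) = s / (n + g + δ).
k^0.66 = 0.34 / (0.001 + 0.010 + 0.038) = 0.34 / 0.049 = 6.9388
k* = 6.9388^(1/0.66) ≈ 18.8223
y* = (k*)^α = 18.8223^0.34 ≈ 2.7126

y* = 2.713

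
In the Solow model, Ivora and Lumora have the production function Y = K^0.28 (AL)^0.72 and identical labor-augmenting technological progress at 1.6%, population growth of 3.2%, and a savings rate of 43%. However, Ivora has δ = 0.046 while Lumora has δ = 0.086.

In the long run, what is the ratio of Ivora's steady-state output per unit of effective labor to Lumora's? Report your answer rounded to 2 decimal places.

y*_I / y*_L ≈ 1.15

Steady-state y* = [s/(n + g + δ)]^(α/(1−α)), so the ratio is [ (s_I/(n + g + δ)_I) / (s_L/(n + g + δ)_L) ]^0.3889.
s_I/(n + g + δ)_I = 0.43/0.094 = 4.5745; s_L/(n + g + δ)_L = 0.43/0.134 = 3.2090.
Ratio = (4.5745/3.2090)^0.3889 = 1.4255^0.3889 ≈ 1.1478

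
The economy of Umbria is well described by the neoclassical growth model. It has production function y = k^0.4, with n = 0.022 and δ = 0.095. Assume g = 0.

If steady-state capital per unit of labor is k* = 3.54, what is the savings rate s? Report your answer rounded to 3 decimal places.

Steady state requires s·f(k) = (n + δ)·k, i.e. s·k^α = (n + δ)·k.
So s / (n + δ) = (k*)^(1−α) = 3.54^0.6 = 2.1350.
Therefore s = 2.1350 × (n + δ) = 2.1350 × 0.117 = 0.2498.

s ≈ 0.250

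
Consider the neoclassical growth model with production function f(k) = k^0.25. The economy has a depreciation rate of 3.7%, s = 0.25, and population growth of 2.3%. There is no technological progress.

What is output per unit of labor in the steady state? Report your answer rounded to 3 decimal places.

y* = 1.609

At the steady state, Δk = 0, so s·k^α = (n + δ)·k.
Dividing both sides by k: k^(1−α) = s / (n + δ).
k^0.75 = 0.25 / (0.023 + 0.037) = 0.25 / 0.060 = 4.1667
k* = 4.1667^(1/0.75) ≈ 6.7049
y* = (k*)^α = 6.7049^0.25 ≈ 1.6092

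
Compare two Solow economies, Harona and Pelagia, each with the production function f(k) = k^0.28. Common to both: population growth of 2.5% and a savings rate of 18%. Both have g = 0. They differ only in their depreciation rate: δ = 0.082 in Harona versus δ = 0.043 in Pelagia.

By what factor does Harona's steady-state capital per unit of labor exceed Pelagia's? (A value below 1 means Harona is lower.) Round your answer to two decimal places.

Steady-state k* = [s/(n + δ)]^(1/(1−α)), so the ratio is [ (s_H/(n + δ)_H) / (s_P/(n + δ)_P) ]^1.3889.
s_H/(n + δ)_H = 0.18/0.107 = 1.6822; s_P/(n + δ)_P = 0.18/0.068 = 2.6471.
Ratio = (1.6822/2.6471)^1.3889 = 0.6355^1.3889 ≈ 0.5328

ratio ≈ 0.53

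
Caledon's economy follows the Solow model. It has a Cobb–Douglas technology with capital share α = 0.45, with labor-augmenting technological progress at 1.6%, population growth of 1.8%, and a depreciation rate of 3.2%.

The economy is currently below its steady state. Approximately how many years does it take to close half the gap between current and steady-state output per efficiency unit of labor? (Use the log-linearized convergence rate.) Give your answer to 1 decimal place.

half-life ≈ 19.1 years

Near the steady state the convergence rate is λ = (1 − α)(n + g + δ).
λ = (1 − 0.45) × 0.066 = 0.55 × 0.066 = 0.0363
Half-life = ln 2 / λ = 0.6931 / 0.0363 ≈ 19.09 years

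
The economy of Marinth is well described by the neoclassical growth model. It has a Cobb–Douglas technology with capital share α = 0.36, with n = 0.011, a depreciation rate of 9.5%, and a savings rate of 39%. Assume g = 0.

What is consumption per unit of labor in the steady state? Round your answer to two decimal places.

In steady state, investment equals break-even investment: s·k^α = (n + δ)·k.
Rearranging, k^(1−α) = s / (n + δ).
k^0.64 = 0.39 / (0.011 + 0.095) = 0.39 / 0.106 = 3.6792
k* = 3.6792^(1/0.64) ≈ 7.6558
y* = (k*)^α = 7.6558^0.36 ≈ 2.0808
c* = (1 − s)·y* = (1 − 0.39) × 2.0808 ≈ 1.2693

c* ≈ 1.27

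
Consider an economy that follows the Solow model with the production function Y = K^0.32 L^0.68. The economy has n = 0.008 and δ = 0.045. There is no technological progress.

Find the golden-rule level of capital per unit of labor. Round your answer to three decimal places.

k_gold ≈ 14.072

The golden rule sets f'(k) = n + δ, i.e. α·k^(α−1) = n + δ.
So k^(1−α) = α / (n + δ) = 0.32 / 0.053 = 6.0377.
k_gold = 6.0377^(1/0.68) ≈ 14.0715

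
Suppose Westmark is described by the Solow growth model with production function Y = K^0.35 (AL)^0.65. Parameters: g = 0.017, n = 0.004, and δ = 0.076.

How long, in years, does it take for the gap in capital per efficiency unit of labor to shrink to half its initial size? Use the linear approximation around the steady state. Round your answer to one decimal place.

t_½ ≈ 11.0 years

Near the steady state the convergence rate is λ = (1 − α)(n + g + δ).
λ = (1 − 0.35) × 0.097 = 0.65 × 0.097 = 0.06305
Half-life = ln 2 / λ = 0.6931 / 0.06305 ≈ 10.99 years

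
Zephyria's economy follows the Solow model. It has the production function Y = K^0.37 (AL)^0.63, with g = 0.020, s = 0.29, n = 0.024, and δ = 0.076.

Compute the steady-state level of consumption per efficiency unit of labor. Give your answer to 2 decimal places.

In steady state, investment equals break-even investment: s·k^α = (n + g + δ)·k.
Rearranging, k^(1−α) = s / (n + g + δ).
k^0.63 = 0.29 / (0.024 + 0.020 + 0.076) = 0.29 / 0.120 = 2.4167
k* = 2.4167^(1/0.63) ≈ 4.0578
y* = (k*)^α = 4.0578^0.37 ≈ 1.6791
c* = (1 − s)·y* = (1 − 0.29) × 1.6791 ≈ 1.1922

c* ≈ 1.19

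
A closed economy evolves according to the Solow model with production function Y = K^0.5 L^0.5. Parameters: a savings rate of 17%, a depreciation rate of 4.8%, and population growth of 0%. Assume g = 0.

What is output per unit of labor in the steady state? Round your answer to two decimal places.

Steady state requires s·f(k) = (n + δ)·k, i.e. s·k^α = (n + δ)·k.
Dividing both sides by k: k^(1−α) = s / (n + δ).
k^0.5 = 0.17 / (0.000 + 0.048) = 0.17 / 0.048 = 3.5417
k* = 3.5417^(1/0.5) ≈ 12.5436
y* = (k*)^α = 12.5436^0.5 ≈ 3.5417

y* = 3.54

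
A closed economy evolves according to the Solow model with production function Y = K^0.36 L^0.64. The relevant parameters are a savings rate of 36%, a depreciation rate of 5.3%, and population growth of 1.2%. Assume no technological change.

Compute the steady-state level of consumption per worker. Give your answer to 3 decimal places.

Steady state requires s·f(k) = (n + δ)·k, i.e. s·k^α = (n + δ)·k.
Rearranging, k^(1−α) = s / (n + δ).
k^0.64 = 0.36 / (0.012 + 0.053) = 0.36 / 0.065 = 5.5385
k* = 5.5385^(1/0.64) ≈ 14.5061
y* = (k*)^α = 14.5061^0.36 ≈ 2.6191
c* = (1 − s)·y* = (1 − 0.36) × 2.6191 ≈ 1.6762

c* = 1.676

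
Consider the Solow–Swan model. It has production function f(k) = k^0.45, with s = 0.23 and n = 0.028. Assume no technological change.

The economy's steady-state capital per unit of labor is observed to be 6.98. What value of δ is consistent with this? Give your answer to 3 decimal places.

In steady state, investment equals break-even investment: s·k^α = (n + δ)·k.
So s / (n + δ) = (k*)^(1−α) = 6.98^0.55 = 2.9115.
Therefore n + δ = s / 2.9115 = 0.23 / 2.9115 = 0.0790, so δ = 0.0790 − 0.028 = 0.0510.

δ ≈ 0.051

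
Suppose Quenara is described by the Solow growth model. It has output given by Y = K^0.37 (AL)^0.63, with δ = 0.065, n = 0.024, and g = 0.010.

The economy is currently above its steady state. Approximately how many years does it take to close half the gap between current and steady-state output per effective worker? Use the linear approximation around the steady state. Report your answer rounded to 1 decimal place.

Near the steady state the convergence rate is λ = (1 − α)(n + g + δ).
λ = (1 − 0.37) × 0.099 = 0.63 × 0.099 = 0.06237
Half-life = ln 2 / λ = 0.6931 / 0.06237 ≈ 11.11 years

half-life ≈ 11.1 years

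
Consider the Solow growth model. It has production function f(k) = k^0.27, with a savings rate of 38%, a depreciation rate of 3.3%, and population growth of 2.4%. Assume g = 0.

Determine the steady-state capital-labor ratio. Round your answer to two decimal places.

k* = 13.45

Steady state requires s·f(k) = (n + δ)·k, i.e. s·k^α = (n + δ)·k.
Dividing both sides by k: k^(1−α) = s / (n + δ).
k^0.73 = 0.38 / (0.024 + 0.033) = 0.38 / 0.057 = 6.6667
k* = 6.6667^(1/0.73) ≈ 13.4476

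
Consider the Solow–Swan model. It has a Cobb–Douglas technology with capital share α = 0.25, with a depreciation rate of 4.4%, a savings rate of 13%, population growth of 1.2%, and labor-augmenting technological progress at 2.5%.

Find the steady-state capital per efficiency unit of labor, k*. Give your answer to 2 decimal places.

Steady state requires s·f(k) = (n + g + δ)·k, i.e. s·k^α = (n + g + δ)·k.
Dividing both sides by k: k^(1−α) = s / (n + g + δ).
k^0.75 = 0.13 / (0.012 + 0.025 + 0.044) = 0.13 / 0.081 = 1.6049
k* = 1.6049^(1/0.75) ≈ 1.8790

k* = 1.88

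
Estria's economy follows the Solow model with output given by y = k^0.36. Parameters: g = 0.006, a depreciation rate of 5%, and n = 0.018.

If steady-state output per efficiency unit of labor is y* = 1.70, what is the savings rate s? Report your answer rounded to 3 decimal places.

At the steady state, Δk = 0, so s·k^α = (n + g + δ)·k.
Since y* = [s/(n + g + δ)]^(α/(1−α)), we have s/(n + g + δ) = (y*)^((1−α)/α) = 1.70^1.7778 = 2.5686.
Therefore s = 2.5686 × (n + g + δ) = 2.5686 × 0.074 = 0.1901.

s ≈ 0.190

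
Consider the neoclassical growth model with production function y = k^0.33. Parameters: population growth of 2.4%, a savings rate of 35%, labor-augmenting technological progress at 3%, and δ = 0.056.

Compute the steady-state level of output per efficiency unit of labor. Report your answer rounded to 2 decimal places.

y* ≈ 1.77

In steady state, investment equals break-even investment: s·k^α = (n + g + δ)·k.
Dividing both sides by k: k^(1−α) = s / (n + g + δ).
k^0.67 = 0.35 / (0.024 + 0.030 + 0.056) = 0.35 / 0.110 = 3.1818
k* = 3.1818^(1/0.67) ≈ 5.6268
y* = (k*)^α = 5.6268^0.33 ≈ 1.7684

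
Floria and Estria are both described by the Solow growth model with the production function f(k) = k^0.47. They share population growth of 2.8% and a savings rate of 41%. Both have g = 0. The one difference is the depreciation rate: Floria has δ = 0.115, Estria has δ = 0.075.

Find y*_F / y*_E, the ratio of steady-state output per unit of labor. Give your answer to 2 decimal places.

ratio ≈ 0.75

Steady-state y* = [s/(n + δ)]^(α/(1−α)), so the ratio is [ (s_F/(n + δ)_F) / (s_E/(n + δ)_E) ]^0.8868.
s_F/(n + δ)_F = 0.41/0.143 = 2.8671; s_E/(n + δ)_E = 0.41/0.103 = 3.9806.
Ratio = (2.8671/3.9806)^0.8868 = 0.7203^0.8868 ≈ 0.7476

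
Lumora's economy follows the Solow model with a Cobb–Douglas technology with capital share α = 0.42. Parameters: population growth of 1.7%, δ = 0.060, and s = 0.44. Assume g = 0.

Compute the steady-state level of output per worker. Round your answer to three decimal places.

At the steady state, Δk = 0, so s·k^α = (n + δ)·k.
Rearranging, k^(1−α) = s / (n + δ).
k^0.58 = 0.44 / (0.017 + 0.060) = 0.44 / 0.077 = 5.7143
k* = 5.7143^(1/0.58) ≈ 20.1887
y* = (k*)^α = 20.1887^0.42 ≈ 3.5330

y* ≈ 3.533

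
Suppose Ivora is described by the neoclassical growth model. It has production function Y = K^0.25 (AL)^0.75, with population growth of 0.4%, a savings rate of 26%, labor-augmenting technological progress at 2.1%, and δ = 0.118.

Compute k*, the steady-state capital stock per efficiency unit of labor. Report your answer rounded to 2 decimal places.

k* = 2.22

Steady state requires s·f(k) = (n + g + δ)·k, i.e. s·k^α = (n + g + δ)·k.
Rearranging, k^(1−α) = s / (n + g + δ).
k^0.75 = 0.26 / (0.004 + 0.021 + 0.118) = 0.26 / 0.143 = 1.8182
k* = 1.8182^(1/0.75) ≈ 2.2192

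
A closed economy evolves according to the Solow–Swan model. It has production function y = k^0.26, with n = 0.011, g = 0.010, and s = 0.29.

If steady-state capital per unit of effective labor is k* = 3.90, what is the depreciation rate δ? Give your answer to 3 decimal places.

At the steady state, Δk = 0, so s·k^α = (n + g + δ)·k.
So s / (n + g + δ) = (k*)^(1−α) = 3.90^0.74 = 2.7377.
Therefore n + g + δ = s / 2.7377 = 0.29 / 2.7377 = 0.1059, so δ = 0.1059 − 0.021 = 0.0849.

δ ≈ 0.085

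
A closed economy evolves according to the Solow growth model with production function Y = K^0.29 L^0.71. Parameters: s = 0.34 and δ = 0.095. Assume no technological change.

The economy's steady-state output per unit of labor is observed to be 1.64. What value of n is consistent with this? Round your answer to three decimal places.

n ≈ 0.006

At the steady state, Δk = 0, so s·k^α = (n + δ)·k.
Since y* = [s/(n + δ)]^(α/(1−α)), we have s/(n + δ) = (y*)^((1−α)/α) = 1.64^2.4483 = 3.3574.
Therefore n + δ = s / 3.3574 = 0.34 / 3.3574 = 0.1013, so n = 0.1013 − 0.095 = 0.0063.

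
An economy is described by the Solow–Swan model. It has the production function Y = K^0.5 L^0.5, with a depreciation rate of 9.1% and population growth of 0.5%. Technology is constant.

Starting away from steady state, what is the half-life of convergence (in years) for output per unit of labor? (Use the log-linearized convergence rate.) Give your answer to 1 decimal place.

Near the steady state the convergence rate is λ = (1 − α)(n + δ).
λ = (1 − 0.5) × 0.096 = 0.5 × 0.096 = 0.0480
Half-life = ln 2 / λ = 0.6931 / 0.0480 ≈ 14.44 years

about 14.4 years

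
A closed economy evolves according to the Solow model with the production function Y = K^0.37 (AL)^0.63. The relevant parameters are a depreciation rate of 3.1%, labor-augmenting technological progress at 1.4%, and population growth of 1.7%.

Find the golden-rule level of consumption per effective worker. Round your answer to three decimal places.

At the golden rule, f'(k) = n + g + δ, so α·k^(α−1) = n + g + δ and k_gold = (α/(n + g + δ))^(1/(1−α)).
k_gold = (0.37/0.062)^(1/0.63) = 5.9677^1.5873 ≈ 17.0388
c_gold = f(k_gold) − (n + g + δ)·k_gold = 2.8552 − 0.062×17.0388 ≈ 1.7988

c_gold ≈ 1.799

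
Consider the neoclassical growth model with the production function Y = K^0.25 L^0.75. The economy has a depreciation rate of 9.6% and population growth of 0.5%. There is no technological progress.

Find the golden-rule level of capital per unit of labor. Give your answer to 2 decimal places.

k_gold ≈ 3.35

The golden rule sets f'(k) = n + δ, i.e. α·k^(α−1) = n + δ.
So k^(1−α) = α / (n + δ) = 0.25 / 0.101 = 2.4752.
k_gold = 2.4752^(1/0.75) ≈ 3.3482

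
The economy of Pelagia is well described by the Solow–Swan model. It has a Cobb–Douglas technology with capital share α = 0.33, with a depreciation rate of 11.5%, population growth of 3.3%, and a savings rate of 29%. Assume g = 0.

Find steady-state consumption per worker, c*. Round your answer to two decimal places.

c* ≈ 0.99

Steady state requires s·f(k) = (n + δ)·k, i.e. s·k^α = (n + δ)·k.
Dividing both sides by k: k^(1−α) = s / (n + δ).
k^0.67 = 0.29 / (0.033 + 0.115) = 0.29 / 0.148 = 1.9595
k* = 1.9595^(1/0.67) ≈ 2.7292
y* = (k*)^α = 2.7292^0.33 ≈ 1.3928
c* = (1 − s)·y* = (1 − 0.29) × 1.3928 ≈ 0.9889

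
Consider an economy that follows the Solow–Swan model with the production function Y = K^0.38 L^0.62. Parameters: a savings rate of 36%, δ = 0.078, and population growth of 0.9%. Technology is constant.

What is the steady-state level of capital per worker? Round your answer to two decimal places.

At the steady state, Δk = 0, so s·k^α = (n + δ)·k.
Rearranging, k^(1−α) = s / (n + δ).
k^0.62 = 0.36 / (0.009 + 0.078) = 0.36 / 0.087 = 4.1379
k* = 4.1379^(1/0.62) ≈ 9.8811

k* = 9.88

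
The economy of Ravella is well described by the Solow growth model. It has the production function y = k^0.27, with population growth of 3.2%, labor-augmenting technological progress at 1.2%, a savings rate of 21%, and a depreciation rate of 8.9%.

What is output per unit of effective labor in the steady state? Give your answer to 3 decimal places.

y* = 1.184

In steady state, investment equals break-even investment: s·k^α = (n + g + δ)·k.
Rearranging, k^(1−α) = s / (n + g + δ).
k^0.73 = 0.21 / (0.032 + 0.012 + 0.089) = 0.21 / 0.133 = 1.5789
k* = 1.5789^(1/0.73) ≈ 1.8695
y* = (k*)^α = 1.8695^0.27 ≈ 1.1840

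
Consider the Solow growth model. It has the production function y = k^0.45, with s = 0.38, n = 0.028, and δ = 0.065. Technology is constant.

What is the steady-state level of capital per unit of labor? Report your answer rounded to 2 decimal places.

In steady state, investment equals break-even investment: s·k^α = (n + δ)·k.
Rearranging, k^(1−α) = s / (n + δ).
k^0.55 = 0.38 / (0.028 + 0.065) = 0.38 / 0.093 = 4.0860
k* = 4.0860^(1/0.55) ≈ 12.9256

k* = 12.93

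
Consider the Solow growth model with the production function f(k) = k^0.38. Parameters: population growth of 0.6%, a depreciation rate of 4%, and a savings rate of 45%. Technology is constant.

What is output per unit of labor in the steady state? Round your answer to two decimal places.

y* = 4.05

In steady state, investment equals break-even investment: s·k^α = (n + δ)·k.
Dividing both sides by k: k^(1−α) = s / (n + δ).
k^0.62 = 0.45 / (0.006 + 0.040) = 0.45 / 0.046 = 9.7826
k* = 9.7826^(1/0.62) ≈ 39.5828
y* = (k*)^α = 39.5828^0.38 ≈ 4.0462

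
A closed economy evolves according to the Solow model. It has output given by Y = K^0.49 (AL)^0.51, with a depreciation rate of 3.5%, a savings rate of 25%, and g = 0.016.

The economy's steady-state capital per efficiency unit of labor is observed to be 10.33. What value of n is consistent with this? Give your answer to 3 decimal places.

n ≈ 0.025

In steady state, investment equals break-even investment: s·k^α = (n + g + δ)·k.
So s / (n + g + δ) = (k*)^(1−α) = 10.33^0.51 = 3.2900.
Therefore n + g + δ = s / 3.2900 = 0.25 / 3.2900 = 0.0760, so n = 0.0760 − 0.051 = 0.0250.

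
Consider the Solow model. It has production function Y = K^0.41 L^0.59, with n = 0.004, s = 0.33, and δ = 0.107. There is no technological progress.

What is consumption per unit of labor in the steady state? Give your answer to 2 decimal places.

c* ≈ 1.43

Steady state requires s·f(k) = (n + δ)·k, i.e. s·k^α = (n + δ)·k.
Dividing both sides by k: k^(1−α) = s / (n + δ).
k^0.59 = 0.33 / (0.004 + 0.107) = 0.33 / 0.111 = 2.9730
k* = 2.9730^(1/0.59) ≈ 6.3391
y* = (k*)^α = 6.3391^0.41 ≈ 2.1322
c* = (1 − s)·y* = (1 − 0.33) × 2.1322 ≈ 1.4286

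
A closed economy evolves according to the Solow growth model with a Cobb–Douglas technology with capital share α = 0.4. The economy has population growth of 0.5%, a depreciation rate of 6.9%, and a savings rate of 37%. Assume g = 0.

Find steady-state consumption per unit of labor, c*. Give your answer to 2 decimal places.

In steady state, investment equals break-even investment: s·k^α = (n + δ)·k.
Rearranging, k^(1−α) = s / (n + δ).
k^0.6 = 0.37 / (0.005 + 0.069) = 0.37 / 0.074 = 5.0000
k* = 5.0000^(1/0.6) ≈ 14.6201
y* = (k*)^α = 14.6201^0.4 ≈ 2.9240
c* = (1 − s)·y* = (1 − 0.37) × 2.9240 ≈ 1.8421

c* = 1.84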